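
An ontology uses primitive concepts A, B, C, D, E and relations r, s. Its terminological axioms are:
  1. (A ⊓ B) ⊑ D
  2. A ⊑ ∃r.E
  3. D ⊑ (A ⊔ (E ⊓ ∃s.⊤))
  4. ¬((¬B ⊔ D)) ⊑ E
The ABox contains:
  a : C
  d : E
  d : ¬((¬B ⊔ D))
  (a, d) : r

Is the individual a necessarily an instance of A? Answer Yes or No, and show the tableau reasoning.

1. a : A?  L(a) = {C} ∪ {¬A}
   open: L(a) ⊇ {C, ¬A, ¬B, ¬D} — a ∉ A possible
2. Hence a : A: not entailed.

No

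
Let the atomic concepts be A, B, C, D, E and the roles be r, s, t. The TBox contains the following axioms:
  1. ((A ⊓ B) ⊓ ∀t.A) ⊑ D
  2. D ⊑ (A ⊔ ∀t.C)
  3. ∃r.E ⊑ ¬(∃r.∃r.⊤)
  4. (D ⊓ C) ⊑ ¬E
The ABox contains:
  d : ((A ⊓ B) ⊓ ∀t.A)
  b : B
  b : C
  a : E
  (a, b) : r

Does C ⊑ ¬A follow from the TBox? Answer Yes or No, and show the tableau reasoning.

1. C ⊑ ¬A  ⇔  (C ⊓ A) unsat w.r.t. T
   open: L(x₀) ⊇ {A, C, ¬B, ¬D, ∀r.¬E}
2. Hence C ⊑ ¬A: not entailed.

No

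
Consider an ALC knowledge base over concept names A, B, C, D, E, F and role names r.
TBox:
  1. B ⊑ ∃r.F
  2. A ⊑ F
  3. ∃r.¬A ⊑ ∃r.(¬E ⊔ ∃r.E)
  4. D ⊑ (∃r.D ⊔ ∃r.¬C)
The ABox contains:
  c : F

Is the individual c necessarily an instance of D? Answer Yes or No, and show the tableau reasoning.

1. c : D?  L(c) = {F} ∪ {¬D}
   open: L(c) ⊇ {F, ¬B, ¬D, ∀r.A} — c ∉ D possible
2. Hence c : D: not entailed.

No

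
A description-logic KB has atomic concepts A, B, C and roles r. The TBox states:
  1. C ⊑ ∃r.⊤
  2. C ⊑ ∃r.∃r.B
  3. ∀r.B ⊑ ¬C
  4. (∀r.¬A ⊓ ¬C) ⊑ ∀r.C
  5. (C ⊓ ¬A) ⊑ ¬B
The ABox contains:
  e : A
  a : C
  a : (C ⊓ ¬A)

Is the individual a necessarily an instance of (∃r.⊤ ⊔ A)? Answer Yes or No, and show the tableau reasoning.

Yes

1. a : (∃r.⊤ ⊔ A)?  L(a) = {C, (C ⊓ ¬A)} ∪ {(∀r.⊥ ⊓ ¬A)}
   clash {C, ¬C} at a — a ∈ (∃r.⊤ ⊔ A)
2. Hence a : (∃r.⊤ ⊔ A): entailed.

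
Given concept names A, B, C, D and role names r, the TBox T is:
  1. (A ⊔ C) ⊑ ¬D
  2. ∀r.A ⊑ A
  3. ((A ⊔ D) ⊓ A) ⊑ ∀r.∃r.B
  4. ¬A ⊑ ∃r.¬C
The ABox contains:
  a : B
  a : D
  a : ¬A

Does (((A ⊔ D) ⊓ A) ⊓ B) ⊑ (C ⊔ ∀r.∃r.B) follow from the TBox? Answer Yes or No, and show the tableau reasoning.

Yes

1. (((A ⊔ D) ⊓ A) ⊓ B) ⊑ (C ⊔ ∀r.∃r.B)  ⇔  ((((A ⊔ D) ⊓ A) ⊓ B) ⊓ (¬C ⊓ ∃r.∀r.¬B)) unsat w.r.t. T
   all branches close; clash {B, ¬B} at an ∃-successor
2. Hence (((A ⊔ D) ⊓ A) ⊓ B) ⊑ (C ⊔ ∀r.∃r.B): entailed.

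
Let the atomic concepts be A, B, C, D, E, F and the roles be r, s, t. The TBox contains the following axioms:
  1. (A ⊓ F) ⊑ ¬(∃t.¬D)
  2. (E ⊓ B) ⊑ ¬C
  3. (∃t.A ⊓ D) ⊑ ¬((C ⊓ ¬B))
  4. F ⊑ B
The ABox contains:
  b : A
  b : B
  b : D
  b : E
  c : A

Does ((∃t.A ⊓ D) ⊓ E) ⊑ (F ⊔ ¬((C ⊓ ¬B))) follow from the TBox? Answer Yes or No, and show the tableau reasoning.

Yes

1. ((∃t.A ⊓ D) ⊓ E) ⊑ (F ⊔ ¬((C ⊓ ¬B)))  ⇔  (((∃t.A ⊓ D) ⊓ E) ⊓ (¬F ⊓ (C ⊓ ¬B))) unsat w.r.t. T
   all branches close; clash {C, ¬C} at x₀
2. Hence ((∃t.A ⊓ D) ⊓ E) ⊑ (F ⊔ ¬((C ⊓ ¬B))): entailed.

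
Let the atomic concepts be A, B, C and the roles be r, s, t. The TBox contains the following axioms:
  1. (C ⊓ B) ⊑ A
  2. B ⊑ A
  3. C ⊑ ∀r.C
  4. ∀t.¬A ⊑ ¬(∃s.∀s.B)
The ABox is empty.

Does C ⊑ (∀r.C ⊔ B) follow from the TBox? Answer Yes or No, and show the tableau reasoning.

Yes

1. C ⊑ (∀r.C ⊔ B)  ⇔  (C ⊓ (∃r.¬C ⊓ ¬B)) unsat w.r.t. T
   all branches close; clash {C, ¬C} at an ∃-successor
2. Hence C ⊑ (∀r.C ⊔ B): entailed.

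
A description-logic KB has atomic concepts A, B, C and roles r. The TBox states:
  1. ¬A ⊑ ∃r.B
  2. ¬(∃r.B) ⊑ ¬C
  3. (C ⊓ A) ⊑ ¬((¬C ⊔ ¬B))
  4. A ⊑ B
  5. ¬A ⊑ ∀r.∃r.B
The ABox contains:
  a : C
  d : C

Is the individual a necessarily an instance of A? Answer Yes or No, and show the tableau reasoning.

No

1. a : A?  L(a) = {C} ∪ {¬A}
   apply at a: ¬A⊑∃r.B; ¬A⊑∀r.∃r.B
   open: L(a) ⊇ {C, ¬A, ∀r.∃r.B, ∃r.B} (+ ∃-successors) — a ∉ A possible
2. Hence a : A: not entailed.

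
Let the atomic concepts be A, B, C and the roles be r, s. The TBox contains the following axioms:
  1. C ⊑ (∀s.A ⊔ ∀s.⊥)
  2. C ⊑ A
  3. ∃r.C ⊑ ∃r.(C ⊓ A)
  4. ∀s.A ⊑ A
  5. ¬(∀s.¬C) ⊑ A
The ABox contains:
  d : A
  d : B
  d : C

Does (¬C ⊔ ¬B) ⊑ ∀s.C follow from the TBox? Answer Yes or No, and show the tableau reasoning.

No

1. (¬C ⊔ ¬B) ⊑ ∀s.C  ⇔  ((¬C ⊔ ¬B) ⊓ ∃s.¬C) unsat w.r.t. T
   open: L(x₀) ⊇ {¬C, ∀r.¬C, ∀s.¬C, ∃s.¬A, ∃s.¬C} (+ ∃-successors)
2. Hence (¬C ⊔ ¬B) ⊑ ∀s.C: not entailed.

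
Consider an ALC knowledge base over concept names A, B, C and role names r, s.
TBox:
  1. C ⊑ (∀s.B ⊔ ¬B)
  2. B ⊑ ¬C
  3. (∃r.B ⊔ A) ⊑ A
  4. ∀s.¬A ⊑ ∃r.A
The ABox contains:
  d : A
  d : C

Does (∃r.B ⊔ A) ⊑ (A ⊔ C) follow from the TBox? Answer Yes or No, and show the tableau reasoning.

Yes

1. (∃r.B ⊔ A) ⊑ (A ⊔ C)  ⇔  ((∃r.B ⊔ A) ⊓ (¬A ⊓ ¬C)) unsat w.r.t. T
   all branches close; clash {A, ¬A} at x₀
2. Hence (∃r.B ⊔ A) ⊑ (A ⊔ C): entailed.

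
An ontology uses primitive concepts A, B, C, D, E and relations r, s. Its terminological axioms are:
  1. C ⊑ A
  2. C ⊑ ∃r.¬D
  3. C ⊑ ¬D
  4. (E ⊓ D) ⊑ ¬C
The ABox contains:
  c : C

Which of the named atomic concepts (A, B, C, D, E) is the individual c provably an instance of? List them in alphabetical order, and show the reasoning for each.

1. c : A?  L(c) = {C} ∪ {¬A}
   clash {A, ¬A} at c — c ∈ A
2. c : B?  L(c) = {C} ∪ {¬B}
   apply at c: C⊑A; C⊑∃r.¬D; C⊑¬D
   open: L(c) ⊇ {A, C, ¬B, ¬D, ∃r.¬D} (+ ∃-successors) — c ∉ B possible
3. c : C?  L(c) = {C} ∪ {¬C}
   clash {C, ¬C} at c — c ∈ C
4. c : D?  L(c) = {C} ∪ {¬D}
   apply at c: C⊑A; C⊑∃r.¬D
   open: L(c) ⊇ {A, C, ¬D, ∃r.¬D} (+ ∃-successors) — c ∉ D possible
5. c : E?  L(c) = {C} ∪ {¬E}
   apply at c: C⊑A; C⊑∃r.¬D; C⊑¬D
   open: L(c) ⊇ {A, C, ¬D, ¬E, ∃r.¬D} (+ ∃-successors) — c ∉ E possible
6. Entailed for c: {A, C}

{A, C}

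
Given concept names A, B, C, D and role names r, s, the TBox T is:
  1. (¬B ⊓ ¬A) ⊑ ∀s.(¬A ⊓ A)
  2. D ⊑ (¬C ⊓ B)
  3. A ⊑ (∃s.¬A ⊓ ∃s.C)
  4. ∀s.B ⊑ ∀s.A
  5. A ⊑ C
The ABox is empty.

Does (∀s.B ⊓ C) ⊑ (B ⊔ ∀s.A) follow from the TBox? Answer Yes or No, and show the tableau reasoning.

1. (∀s.B ⊓ C) ⊑ (B ⊔ ∀s.A)  ⇔  ((∀s.B ⊓ C) ⊓ (¬B ⊓ ∃s.¬A)) unsat w.r.t. T
   all branches close; clash {B, ¬B} at x₀
2. Hence (∀s.B ⊓ C) ⊑ (B ⊔ ∀s.A): entailed.

Yes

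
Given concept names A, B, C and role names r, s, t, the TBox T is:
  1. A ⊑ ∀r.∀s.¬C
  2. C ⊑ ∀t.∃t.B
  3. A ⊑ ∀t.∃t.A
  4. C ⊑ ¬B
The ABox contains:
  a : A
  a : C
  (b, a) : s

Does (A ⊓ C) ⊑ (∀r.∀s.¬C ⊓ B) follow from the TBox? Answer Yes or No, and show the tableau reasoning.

1. (A ⊓ C) ⊑ (∀r.∀s.¬C ⊓ B)  ⇔  ((A ⊓ C) ⊓ (∃r.∃s.C ⊔ ¬B)) unsat w.r.t. T
   apply at x₀: A⊑∀r.∀s.¬C; C⊑∀t.∃t.B; A⊑∀t.∃t.A
   open: L(x₀) ⊇ {A, C, ¬B, ∀r.∀s.¬C, ∀t.∃t.A, …}
2. Hence (A ⊓ C) ⊑ (∀r.∀s.¬C ⊓ B): not entailed.

No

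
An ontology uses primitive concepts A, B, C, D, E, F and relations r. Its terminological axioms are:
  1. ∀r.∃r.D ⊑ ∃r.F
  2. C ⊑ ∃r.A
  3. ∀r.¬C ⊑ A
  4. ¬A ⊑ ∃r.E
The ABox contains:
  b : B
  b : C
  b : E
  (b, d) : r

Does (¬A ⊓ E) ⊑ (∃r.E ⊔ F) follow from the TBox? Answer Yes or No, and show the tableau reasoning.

Yes

1. (¬A ⊓ E) ⊑ (∃r.E ⊔ F)  ⇔  ((¬A ⊓ E) ⊓ (∀r.¬E ⊓ ¬F)) unsat w.r.t. T
   all branches close; clash {A, ¬A} at x₀
2. Hence (¬A ⊓ E) ⊑ (∃r.E ⊔ F): entailed.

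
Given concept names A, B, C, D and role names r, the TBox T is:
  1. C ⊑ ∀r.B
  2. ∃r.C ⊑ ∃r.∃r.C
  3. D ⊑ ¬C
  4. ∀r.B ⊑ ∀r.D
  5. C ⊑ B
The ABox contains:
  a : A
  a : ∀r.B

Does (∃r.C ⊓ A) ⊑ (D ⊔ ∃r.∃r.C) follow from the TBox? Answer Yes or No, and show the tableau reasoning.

1. (∃r.C ⊓ A) ⊑ (D ⊔ ∃r.∃r.C)  ⇔  ((∃r.C ⊓ A) ⊓ (¬D ⊓ ∀r.∀r.¬C)) unsat w.r.t. T
   all branches close; clash {C, ¬C} at an ∃-successor
2. Hence (∃r.C ⊓ A) ⊑ (D ⊔ ∃r.∃r.C): entailed.

Yes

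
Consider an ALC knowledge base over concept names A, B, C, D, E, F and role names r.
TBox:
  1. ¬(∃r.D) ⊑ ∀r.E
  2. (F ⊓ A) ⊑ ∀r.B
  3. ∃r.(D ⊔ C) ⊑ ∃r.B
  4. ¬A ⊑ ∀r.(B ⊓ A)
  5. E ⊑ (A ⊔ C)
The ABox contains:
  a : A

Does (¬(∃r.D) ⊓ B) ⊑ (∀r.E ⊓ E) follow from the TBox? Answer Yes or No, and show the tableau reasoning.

1. (¬(∃r.D) ⊓ B) ⊑ (∀r.E ⊓ E)  ⇔  ((∀r.¬D ⊓ B) ⊓ (∃r.¬E ⊔ ¬E)) unsat w.r.t. T
   apply at x₀: ¬(∃r.D)⊑∀r.E
   open: L(x₀) ⊇ {A, B, ¬E, ¬F, ∀r.(¬D ⊓ ¬C), …}
2. Hence (¬(∃r.D) ⊓ B) ⊑ (∀r.E ⊓ E): not entailed.

No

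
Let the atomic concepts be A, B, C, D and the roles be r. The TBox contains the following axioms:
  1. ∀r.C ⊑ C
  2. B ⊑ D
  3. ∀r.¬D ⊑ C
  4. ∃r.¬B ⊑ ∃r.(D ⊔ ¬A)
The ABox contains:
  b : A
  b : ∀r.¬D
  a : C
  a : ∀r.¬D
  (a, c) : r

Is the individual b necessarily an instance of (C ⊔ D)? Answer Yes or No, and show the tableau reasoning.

1. b : (C ⊔ D)?  L(b) = {A, ∀r.¬D} ∪ {(¬C ⊓ ¬D)}
   clash {D, ¬D} at b — b ∈ (C ⊔ D)
2. Hence b : (C ⊔ D): entailed.

Yes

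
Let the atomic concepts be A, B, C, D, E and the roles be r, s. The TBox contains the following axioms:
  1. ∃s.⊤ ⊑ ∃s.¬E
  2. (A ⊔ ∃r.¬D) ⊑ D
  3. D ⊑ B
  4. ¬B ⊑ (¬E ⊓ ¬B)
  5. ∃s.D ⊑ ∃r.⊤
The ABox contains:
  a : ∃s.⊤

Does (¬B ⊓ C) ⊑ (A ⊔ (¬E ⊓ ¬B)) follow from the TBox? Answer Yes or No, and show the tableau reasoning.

1. (¬B ⊓ C) ⊑ (A ⊔ (¬E ⊓ ¬B))  ⇔  ((¬B ⊓ C) ⊓ (¬A ⊓ (E ⊔ B))) unsat w.r.t. T
   all branches close; clash {B, ¬B} at x₀
2. Hence (¬B ⊓ C) ⊑ (A ⊔ (¬E ⊓ ¬B)): entailed.

Yes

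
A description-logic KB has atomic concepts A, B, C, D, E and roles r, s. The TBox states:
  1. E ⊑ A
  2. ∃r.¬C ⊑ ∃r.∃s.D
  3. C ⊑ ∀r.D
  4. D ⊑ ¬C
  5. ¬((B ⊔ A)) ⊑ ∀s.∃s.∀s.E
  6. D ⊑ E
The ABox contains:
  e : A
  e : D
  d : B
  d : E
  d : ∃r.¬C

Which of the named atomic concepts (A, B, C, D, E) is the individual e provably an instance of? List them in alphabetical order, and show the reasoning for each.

1. e : A?  L(e) = {A, D} ∪ {¬A}
   clash {A, ¬A} at e — e ∈ A
2. e : B?  L(e) = {A, D} ∪ {¬B}
   apply at e: D⊑¬C; D⊑E
   open: L(e) ⊇ {A, D, E, ¬B, ¬C, …} — e ∉ B possible
3. e : C?  L(e) = {A, D} ∪ {¬C}
   apply at e: D⊑E
   open: L(e) ⊇ {A, D, E, ¬C, ∀r.C} — e ∉ C possible
4. e : D?  L(e) = {A, D} ∪ {¬D}
   clash {D, ¬D} at e — e ∈ D
5. e : E?  L(e) = {A, D} ∪ {¬E}
   clash {E, ¬E} at e — e ∈ E
6. Entailed for e: {A, D, E}

{A, D, E}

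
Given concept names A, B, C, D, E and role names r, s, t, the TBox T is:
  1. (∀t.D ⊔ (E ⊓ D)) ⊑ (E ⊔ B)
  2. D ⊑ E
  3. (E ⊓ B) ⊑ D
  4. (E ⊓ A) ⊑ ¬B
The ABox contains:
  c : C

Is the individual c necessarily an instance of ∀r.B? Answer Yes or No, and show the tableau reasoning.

1. c : ∀r.B?  L(c) = {C} ∪ {∃r.¬B}
   open: L(c) ⊇ {C, ¬D, ¬E, ∃r.¬B, ∃t.¬D} (+ ∃-successors) — c ∉ ∀r.B possible
2. Hence c : ∀r.B: not entailed.

No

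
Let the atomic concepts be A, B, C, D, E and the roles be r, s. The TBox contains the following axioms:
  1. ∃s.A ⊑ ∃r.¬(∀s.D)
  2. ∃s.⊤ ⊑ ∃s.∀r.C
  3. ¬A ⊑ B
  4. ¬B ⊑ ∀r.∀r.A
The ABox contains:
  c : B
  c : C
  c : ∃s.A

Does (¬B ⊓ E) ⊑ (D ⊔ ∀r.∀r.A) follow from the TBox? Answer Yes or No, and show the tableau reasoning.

Yes

1. (¬B ⊓ E) ⊑ (D ⊔ ∀r.∀r.A)  ⇔  ((¬B ⊓ E) ⊓ (¬D ⊓ ∃r.∃r.¬A)) unsat w.r.t. T
   all branches close; clash {B, ¬B} at x₀
2. Hence (¬B ⊓ E) ⊑ (D ⊔ ∀r.∀r.A): entailed.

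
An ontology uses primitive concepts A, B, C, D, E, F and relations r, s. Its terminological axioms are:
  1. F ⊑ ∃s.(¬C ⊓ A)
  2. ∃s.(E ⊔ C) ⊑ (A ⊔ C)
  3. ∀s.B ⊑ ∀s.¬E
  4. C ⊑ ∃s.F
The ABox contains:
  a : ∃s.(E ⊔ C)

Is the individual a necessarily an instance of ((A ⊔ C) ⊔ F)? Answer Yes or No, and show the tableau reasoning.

Yes

1. a : ((A ⊔ C) ⊔ F)?  L(a) = {∃s.(E ⊔ C)} ∪ {((¬A ⊓ ¬C) ⊓ ¬F)}
   clash {C, ¬C} at a — a ∈ ((A ⊔ C) ⊔ F)
2. Hence a : ((A ⊔ C) ⊔ F): entailed.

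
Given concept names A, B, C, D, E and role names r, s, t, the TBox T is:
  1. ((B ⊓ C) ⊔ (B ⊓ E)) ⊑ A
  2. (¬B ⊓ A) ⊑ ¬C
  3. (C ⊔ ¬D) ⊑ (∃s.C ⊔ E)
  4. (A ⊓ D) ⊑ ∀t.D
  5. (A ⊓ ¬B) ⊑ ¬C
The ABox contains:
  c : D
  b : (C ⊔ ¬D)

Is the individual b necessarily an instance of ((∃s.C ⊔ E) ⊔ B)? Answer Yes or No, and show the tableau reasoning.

1. b : ((∃s.C ⊔ E) ⊔ B)?  L(b) = {(C ⊔ ¬D)} ∪ {((∀s.¬C ⊓ ¬E) ⊓ ¬B)}
   clash {E, ¬E} at b — b ∈ ((∃s.C ⊔ E) ⊔ B)
2. Hence b : ((∃s.C ⊔ E) ⊔ B): entailed.

Yes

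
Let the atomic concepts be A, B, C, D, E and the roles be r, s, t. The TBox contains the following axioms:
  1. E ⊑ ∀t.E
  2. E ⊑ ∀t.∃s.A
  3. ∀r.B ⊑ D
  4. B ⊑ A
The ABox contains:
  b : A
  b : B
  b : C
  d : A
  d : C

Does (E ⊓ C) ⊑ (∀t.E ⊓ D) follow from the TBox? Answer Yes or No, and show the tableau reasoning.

No

1. (E ⊓ C) ⊑ (∀t.E ⊓ D)  ⇔  ((E ⊓ C) ⊓ (∃t.¬E ⊔ ¬D)) unsat w.r.t. T
   apply at x₀: E⊑∀t.E; E⊑∀t.∃s.A
   open: L(x₀) ⊇ {C, E, ¬B, ¬D, ∀t.E, …} (+ ∃-successors)
2. Hence (E ⊓ C) ⊑ (∀t.E ⊓ D): not entailed.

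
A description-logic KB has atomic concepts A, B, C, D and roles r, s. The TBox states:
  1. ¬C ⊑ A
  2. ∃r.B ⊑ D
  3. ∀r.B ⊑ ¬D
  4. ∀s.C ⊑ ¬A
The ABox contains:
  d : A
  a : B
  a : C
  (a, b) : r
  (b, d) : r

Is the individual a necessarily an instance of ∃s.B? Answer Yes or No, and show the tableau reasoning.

No

1. a : ∃s.B?  L(a) = {B, C} ∪ {∀s.¬B}
   open: L(a) ⊇ {B, C, ∀r.¬B, ∀s.¬B, ∃r.¬B, …} (+ ∃-successors) — a ∉ ∃s.B possible
2. Hence a : ∃s.B: not entailed.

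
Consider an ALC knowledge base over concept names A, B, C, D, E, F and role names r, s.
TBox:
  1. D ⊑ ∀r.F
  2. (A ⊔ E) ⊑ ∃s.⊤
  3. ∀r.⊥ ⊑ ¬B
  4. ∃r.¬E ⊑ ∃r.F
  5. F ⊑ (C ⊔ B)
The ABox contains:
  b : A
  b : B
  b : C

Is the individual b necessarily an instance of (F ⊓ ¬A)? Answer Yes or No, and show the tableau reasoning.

1. b : (F ⊓ ¬A)?  L(b) = {A, B, C} ∪ {(¬F ⊔ A)}
   open: L(b) ⊇ {A, B, C, ¬D, ¬F, …} (+ ∃-successors) — b ∉ (F ⊓ ¬A) possible
2. Hence b : (F ⊓ ¬A): not entailed.

No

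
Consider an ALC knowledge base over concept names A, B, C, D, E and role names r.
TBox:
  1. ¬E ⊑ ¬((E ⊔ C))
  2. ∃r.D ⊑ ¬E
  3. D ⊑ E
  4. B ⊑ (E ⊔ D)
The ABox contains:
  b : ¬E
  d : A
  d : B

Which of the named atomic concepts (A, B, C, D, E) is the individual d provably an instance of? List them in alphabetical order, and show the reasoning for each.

{A, B, E}

1. d : A?  L(d) = {A, B} ∪ {¬A}
   clash {A, ¬A} at d — d ∈ A
2. d : B?  L(d) = {A, B} ∪ {¬B}
   clash {B, ¬B} at d — d ∈ B
3. d : C?  L(d) = {A, B} ∪ {¬C}
   apply at d: B⊑(E ⊔ D)
   open: L(d) ⊇ {A, B, E, ¬C, ∀r.¬D} — d ∉ C possible
4. d : D?  L(d) = {A, B} ∪ {¬D}
   apply at d: B⊑(E ⊔ D)
   open: L(d) ⊇ {A, B, E, ¬D, ∀r.¬D} — d ∉ D possible
5. d : E?  L(d) = {A, B} ∪ {¬E}
   clash {E, ¬E} at d — d ∈ E
6. Entailed for d: {A, B, E}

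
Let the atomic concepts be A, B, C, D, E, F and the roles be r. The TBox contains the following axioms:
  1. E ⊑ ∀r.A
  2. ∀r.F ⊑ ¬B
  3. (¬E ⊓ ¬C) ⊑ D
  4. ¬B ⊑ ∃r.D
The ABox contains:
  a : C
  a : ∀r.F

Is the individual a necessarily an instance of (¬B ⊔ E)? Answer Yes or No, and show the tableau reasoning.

1. a : (¬B ⊔ E)?  L(a) = {C, ∀r.F} ∪ {(B ⊓ ¬E)}
   clash {B, ¬B} at a — a ∈ (¬B ⊔ E)
2. Hence a : (¬B ⊔ E): entailed.

Yes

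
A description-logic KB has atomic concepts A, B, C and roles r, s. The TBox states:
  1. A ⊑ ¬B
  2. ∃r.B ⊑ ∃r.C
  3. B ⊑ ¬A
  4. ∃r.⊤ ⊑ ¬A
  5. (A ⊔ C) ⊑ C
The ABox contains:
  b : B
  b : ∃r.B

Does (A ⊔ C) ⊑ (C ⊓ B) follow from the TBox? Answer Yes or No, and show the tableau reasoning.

1. (A ⊔ C) ⊑ (C ⊓ B)  ⇔  ((A ⊔ C) ⊓ (¬C ⊔ ¬B)) unsat w.r.t. T
   apply at x₀: (A ⊔ C)⊑C
   open: L(x₀) ⊇ {A, C, ¬B, ∀r.¬B, ∀r.⊥}
2. Hence (A ⊔ C) ⊑ (C ⊓ B): not entailed.

No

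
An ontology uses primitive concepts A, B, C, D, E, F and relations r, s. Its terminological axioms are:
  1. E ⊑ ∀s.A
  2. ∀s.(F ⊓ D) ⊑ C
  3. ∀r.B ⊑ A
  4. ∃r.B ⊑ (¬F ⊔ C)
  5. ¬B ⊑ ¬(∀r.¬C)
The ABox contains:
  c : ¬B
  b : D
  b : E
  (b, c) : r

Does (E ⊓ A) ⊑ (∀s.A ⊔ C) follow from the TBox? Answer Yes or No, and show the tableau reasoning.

Yes

1. (E ⊓ A) ⊑ (∀s.A ⊔ C)  ⇔  ((E ⊓ A) ⊓ (∃s.¬A ⊓ ¬C)) unsat w.r.t. T
   all branches close; clash {C, ¬C} at x₀
2. Hence (E ⊓ A) ⊑ (∀s.A ⊔ C): entailed.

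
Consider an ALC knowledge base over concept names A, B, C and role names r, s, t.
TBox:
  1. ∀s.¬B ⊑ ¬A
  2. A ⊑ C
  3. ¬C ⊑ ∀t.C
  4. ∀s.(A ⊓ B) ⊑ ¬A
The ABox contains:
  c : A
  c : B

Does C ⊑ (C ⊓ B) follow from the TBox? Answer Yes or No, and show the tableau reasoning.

1. C ⊑ (C ⊓ B)  ⇔  (C ⊓ (¬C ⊔ ¬B)) unsat w.r.t. T
   open: L(x₀) ⊇ {C, ¬B, ∃s.(¬A ⊔ ¬B), ∃s.B} (+ ∃-successors)
2. Hence C ⊑ (C ⊓ B): not entailed.

No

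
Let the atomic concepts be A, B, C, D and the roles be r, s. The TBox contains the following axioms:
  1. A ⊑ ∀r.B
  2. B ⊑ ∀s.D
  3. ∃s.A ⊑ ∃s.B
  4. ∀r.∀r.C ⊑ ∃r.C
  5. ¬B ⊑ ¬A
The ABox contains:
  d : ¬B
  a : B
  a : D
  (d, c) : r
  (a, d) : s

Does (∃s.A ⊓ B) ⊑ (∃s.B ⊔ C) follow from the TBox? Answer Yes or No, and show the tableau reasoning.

Yes

1. (∃s.A ⊓ B) ⊑ (∃s.B ⊔ C)  ⇔  ((∃s.A ⊓ B) ⊓ (∀s.¬B ⊓ ¬C)) unsat w.r.t. T
   all branches close; clash {B, ¬B} at an ∃-successor
2. Hence (∃s.A ⊓ B) ⊑ (∃s.B ⊔ C): entailed.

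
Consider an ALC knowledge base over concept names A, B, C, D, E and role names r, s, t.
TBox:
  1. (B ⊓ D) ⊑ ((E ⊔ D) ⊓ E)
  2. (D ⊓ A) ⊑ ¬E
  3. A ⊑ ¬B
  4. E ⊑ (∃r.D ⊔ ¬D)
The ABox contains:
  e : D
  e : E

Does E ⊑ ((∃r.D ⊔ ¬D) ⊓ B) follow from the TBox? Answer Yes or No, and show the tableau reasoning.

No

1. E ⊑ ((∃r.D ⊔ ¬D) ⊓ B)  ⇔  (E ⊓ ((∀r.¬D ⊓ D) ⊔ ¬B)) unsat w.r.t. T
   apply at x₀: E⊑(∃r.D ⊔ ¬D)
   open: L(x₀) ⊇ {E, ¬A, ¬B, ∃r.D} (+ ∃-successors)
2. Hence E ⊑ ((∃r.D ⊔ ¬D) ⊓ B): not entailed.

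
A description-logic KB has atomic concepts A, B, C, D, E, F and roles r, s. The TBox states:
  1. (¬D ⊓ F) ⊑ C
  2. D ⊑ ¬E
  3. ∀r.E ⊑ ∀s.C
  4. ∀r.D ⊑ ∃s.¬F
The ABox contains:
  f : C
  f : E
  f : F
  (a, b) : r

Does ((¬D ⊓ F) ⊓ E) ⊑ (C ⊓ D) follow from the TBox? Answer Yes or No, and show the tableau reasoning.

1. ((¬D ⊓ F) ⊓ E) ⊑ (C ⊓ D)  ⇔  (((¬D ⊓ F) ⊓ E) ⊓ (¬C ⊔ ¬D)) unsat w.r.t. T
   apply at x₀: (¬D ⊓ F)⊑C
   open: L(x₀) ⊇ {C, E, F, ¬D, ∃r.¬D, …} (+ ∃-successors)
2. Hence ((¬D ⊓ F) ⊓ E) ⊑ (C ⊓ D): not entailed.

No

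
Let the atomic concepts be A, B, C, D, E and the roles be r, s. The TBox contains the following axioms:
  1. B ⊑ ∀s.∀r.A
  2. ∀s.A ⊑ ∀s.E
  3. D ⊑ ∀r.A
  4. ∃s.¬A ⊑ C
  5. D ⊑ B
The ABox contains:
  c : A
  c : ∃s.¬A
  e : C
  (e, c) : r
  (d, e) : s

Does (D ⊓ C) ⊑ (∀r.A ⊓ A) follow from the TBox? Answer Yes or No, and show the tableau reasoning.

1. (D ⊓ C) ⊑ (∀r.A ⊓ A)  ⇔  ((D ⊓ C) ⊓ (∃r.¬A ⊔ ¬A)) unsat w.r.t. T
   apply at x₀: D⊑∀r.A; D⊑B
   open: L(x₀) ⊇ {B, C, D, ¬A, ∀r.A, …} (+ ∃-successors)
2. Hence (D ⊓ C) ⊑ (∀r.A ⊓ A): not entailed.

No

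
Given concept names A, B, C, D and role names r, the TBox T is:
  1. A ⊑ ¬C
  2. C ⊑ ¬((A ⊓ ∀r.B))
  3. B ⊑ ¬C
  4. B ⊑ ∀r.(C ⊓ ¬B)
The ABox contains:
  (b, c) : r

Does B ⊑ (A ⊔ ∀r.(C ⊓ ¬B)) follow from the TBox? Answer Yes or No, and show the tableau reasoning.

Yes

1. B ⊑ (A ⊔ ∀r.(C ⊓ ¬B))  ⇔  (B ⊓ (¬A ⊓ ∃r.(¬C ⊔ B))) unsat w.r.t. T
   all branches close; clash {C, ¬C} at an ∃-successor
2. Hence B ⊑ (A ⊔ ∀r.(C ⊓ ¬B)): entailed.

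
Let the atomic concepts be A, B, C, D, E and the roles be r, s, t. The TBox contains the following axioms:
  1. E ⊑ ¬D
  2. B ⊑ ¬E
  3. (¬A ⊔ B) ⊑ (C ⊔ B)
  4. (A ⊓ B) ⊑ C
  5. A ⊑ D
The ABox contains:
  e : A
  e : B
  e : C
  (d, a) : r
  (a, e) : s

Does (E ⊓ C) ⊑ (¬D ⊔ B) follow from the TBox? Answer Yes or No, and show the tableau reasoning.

Yes

1. (E ⊓ C) ⊑ (¬D ⊔ B)  ⇔  ((E ⊓ C) ⊓ (D ⊓ ¬B)) unsat w.r.t. T
   all branches close; clash {D, ¬D} at x₀
2. Hence (E ⊓ C) ⊑ (¬D ⊔ B): entailed.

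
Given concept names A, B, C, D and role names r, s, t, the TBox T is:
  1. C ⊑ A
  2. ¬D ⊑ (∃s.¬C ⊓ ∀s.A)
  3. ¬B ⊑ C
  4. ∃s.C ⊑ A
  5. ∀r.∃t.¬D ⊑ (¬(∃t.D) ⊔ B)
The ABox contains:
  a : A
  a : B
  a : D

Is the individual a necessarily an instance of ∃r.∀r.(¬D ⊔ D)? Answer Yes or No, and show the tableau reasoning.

No

1. a : ∃r.∀r.(¬D ⊔ D)?  L(a) = {A, B, D} ∪ {∀r.∃r.(D ⊓ ¬D)}
   open: L(a) ⊇ {A, B, D, ∀r.∃r.(D ⊓ ¬D)} — a ∉ ∃r.∀r.(¬D ⊔ D) possible
2. Hence a : ∃r.∀r.(¬D ⊔ D): not entailed.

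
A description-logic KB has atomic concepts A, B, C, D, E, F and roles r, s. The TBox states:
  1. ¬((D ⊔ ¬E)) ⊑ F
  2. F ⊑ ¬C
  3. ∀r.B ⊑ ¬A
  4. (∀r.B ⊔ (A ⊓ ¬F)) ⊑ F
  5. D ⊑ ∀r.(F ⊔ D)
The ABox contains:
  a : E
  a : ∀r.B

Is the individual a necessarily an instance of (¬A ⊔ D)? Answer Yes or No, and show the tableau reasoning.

Yes

1. a : (¬A ⊔ D)?  L(a) = {E, ∀r.B} ∪ {(A ⊓ ¬D)}
   clash {A, ¬A} at a — a ∈ (¬A ⊔ D)
2. Hence a : (¬A ⊔ D): entailed.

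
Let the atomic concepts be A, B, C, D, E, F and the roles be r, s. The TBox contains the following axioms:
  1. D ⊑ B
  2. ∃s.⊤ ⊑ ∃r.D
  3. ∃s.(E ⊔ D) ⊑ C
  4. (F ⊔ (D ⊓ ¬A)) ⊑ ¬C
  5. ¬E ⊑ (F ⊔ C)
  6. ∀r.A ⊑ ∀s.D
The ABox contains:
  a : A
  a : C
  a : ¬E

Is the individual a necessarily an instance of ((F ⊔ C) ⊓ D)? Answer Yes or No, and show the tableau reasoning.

1. a : ((F ⊔ C) ⊓ D)?  L(a) = {A, C, ¬E} ∪ {((¬F ⊓ ¬C) ⊔ ¬D)}
   apply at a: ¬E⊑(F ⊔ C)
   open: L(a) ⊇ {A, C, ¬D, ¬E, ¬F, …} (+ ∃-successors) — a ∉ ((F ⊔ C) ⊓ D) possible
2. Hence a : ((F ⊔ C) ⊓ D): not entailed.

No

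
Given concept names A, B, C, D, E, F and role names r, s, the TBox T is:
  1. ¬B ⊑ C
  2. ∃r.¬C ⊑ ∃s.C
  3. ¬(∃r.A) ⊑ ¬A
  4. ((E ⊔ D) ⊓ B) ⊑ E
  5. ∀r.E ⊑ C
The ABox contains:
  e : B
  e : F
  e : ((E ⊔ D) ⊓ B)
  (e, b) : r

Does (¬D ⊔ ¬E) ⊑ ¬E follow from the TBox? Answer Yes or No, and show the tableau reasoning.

1. (¬D ⊔ ¬E) ⊑ ¬E  ⇔  ((¬D ⊔ ¬E) ⊓ E) unsat w.r.t. T
   open: L(x₀) ⊇ {B, E, ¬D, ∀r.C, ∃r.A, …} (+ ∃-successors)
2. Hence (¬D ⊔ ¬E) ⊑ ¬E: not entailed.

No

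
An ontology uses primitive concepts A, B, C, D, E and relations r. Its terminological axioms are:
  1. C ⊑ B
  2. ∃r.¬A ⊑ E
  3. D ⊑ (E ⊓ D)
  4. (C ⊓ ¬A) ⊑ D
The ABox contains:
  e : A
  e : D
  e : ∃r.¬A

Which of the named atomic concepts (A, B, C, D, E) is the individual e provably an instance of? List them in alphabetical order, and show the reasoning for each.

1. e : A?  L(e) = {A, D, ∃r.¬A} ∪ {¬A}
   clash {A, ¬A} at e — e ∈ A
2. e : B?  L(e) = {A, D, ∃r.¬A} ∪ {¬B}
   apply at e: ∃r.¬A⊑E; D⊑(E ⊓ D)
   open: L(e) ⊇ {A, D, E, ¬B, ¬C, …} (+ ∃-successors) — e ∉ B possible
3. e : C?  L(e) = {A, D, ∃r.¬A} ∪ {¬C}
   apply at e: ∃r.¬A⊑E; D⊑(E ⊓ D)
   open: L(e) ⊇ {A, D, E, ¬C, ∃r.¬A} (+ ∃-successors) — e ∉ C possible
4. e : D?  L(e) = {A, D, ∃r.¬A} ∪ {¬D}
   clash {D, ¬D} at e — e ∈ D
5. e : E?  L(e) = {A, D, ∃r.¬A} ∪ {¬E}
   clash {E, ¬E} at e — e ∈ E
6. Entailed for e: {A, D, E}

{A, D, E}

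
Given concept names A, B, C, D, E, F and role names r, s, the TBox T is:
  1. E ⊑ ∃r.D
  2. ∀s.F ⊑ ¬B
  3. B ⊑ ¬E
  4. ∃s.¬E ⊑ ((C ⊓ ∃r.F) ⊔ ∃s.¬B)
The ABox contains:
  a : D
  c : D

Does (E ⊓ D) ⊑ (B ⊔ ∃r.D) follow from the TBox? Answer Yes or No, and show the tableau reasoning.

Yes

1. (E ⊓ D) ⊑ (B ⊔ ∃r.D)  ⇔  ((E ⊓ D) ⊓ (¬B ⊓ ∀r.¬D)) unsat w.r.t. T
   all branches close; clash {D, ¬D} at an ∃-successor
2. Hence (E ⊓ D) ⊑ (B ⊔ ∃r.D): entailed.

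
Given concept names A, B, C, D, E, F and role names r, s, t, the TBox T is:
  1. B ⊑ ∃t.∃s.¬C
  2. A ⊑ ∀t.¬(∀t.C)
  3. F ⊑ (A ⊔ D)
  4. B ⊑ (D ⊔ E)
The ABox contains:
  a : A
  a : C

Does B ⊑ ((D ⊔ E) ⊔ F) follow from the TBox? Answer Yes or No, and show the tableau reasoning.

Yes

1. B ⊑ ((D ⊔ E) ⊔ F)  ⇔  (B ⊓ ((¬D ⊓ ¬E) ⊓ ¬F)) unsat w.r.t. T
   all branches close; clash {E, ¬E} at x₀
2. Hence B ⊑ ((D ⊔ E) ⊔ F): entailed.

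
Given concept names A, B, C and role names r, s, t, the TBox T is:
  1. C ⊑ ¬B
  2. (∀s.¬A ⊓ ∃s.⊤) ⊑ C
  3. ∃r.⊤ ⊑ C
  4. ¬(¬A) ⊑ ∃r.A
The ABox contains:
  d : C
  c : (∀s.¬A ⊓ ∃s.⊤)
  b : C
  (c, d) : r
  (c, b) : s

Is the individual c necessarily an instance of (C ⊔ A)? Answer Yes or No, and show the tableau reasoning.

1. c : (C ⊔ A)?  L(c) = {(∀s.¬A ⊓ ∃s.⊤)} ∪ {(¬C ⊓ ¬A)}
   clash {C, ¬C} at c — c ∈ (C ⊔ A)
2. Hence c : (C ⊔ A): entailed.

Yes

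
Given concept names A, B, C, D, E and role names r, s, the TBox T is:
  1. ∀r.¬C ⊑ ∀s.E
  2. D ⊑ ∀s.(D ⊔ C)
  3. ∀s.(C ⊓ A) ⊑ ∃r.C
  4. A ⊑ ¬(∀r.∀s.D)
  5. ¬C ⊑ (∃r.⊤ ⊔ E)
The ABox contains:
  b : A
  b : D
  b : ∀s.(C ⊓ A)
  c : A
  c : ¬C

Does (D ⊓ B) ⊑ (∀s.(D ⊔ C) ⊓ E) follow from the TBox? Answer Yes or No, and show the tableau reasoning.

1. (D ⊓ B) ⊑ (∀s.(D ⊔ C) ⊓ E)  ⇔  ((D ⊓ B) ⊓ (∃s.(¬D ⊓ ¬C) ⊔ ¬E)) unsat w.r.t. T
   apply at x₀: D⊑∀s.(D ⊔ C)
   open: L(x₀) ⊇ {B, C, D, ¬A, ¬E, …} (+ ∃-successors)
2. Hence (D ⊓ B) ⊑ (∀s.(D ⊔ C) ⊓ E): not entailed.

No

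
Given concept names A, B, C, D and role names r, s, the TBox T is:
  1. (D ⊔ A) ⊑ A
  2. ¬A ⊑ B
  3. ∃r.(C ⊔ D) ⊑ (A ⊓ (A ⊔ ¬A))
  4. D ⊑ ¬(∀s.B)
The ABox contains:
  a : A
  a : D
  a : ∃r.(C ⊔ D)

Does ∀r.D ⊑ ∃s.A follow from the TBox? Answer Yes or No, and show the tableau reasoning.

No

1. ∀r.D ⊑ ∃s.A  ⇔  (∀r.D ⊓ ∀s.¬A) unsat w.r.t. T
   open: L(x₀) ⊇ {A, ¬D, ∀r.(¬C ⊓ ¬D), ∀r.D, ∀s.¬A}
2. Hence ∀r.D ⊑ ∃s.A: not entailed.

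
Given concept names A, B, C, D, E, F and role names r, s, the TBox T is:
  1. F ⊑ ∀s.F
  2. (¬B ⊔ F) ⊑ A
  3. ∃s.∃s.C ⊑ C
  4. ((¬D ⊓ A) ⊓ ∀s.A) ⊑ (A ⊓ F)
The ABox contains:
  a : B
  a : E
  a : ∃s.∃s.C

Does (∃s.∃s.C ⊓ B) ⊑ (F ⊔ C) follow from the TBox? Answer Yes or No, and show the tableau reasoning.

Yes

1. (∃s.∃s.C ⊓ B) ⊑ (F ⊔ C)  ⇔  ((∃s.∃s.C ⊓ B) ⊓ (¬F ⊓ ¬C)) unsat w.r.t. T
   all branches close; clash {F, ¬F} at x₀
2. Hence (∃s.∃s.C ⊓ B) ⊑ (F ⊔ C): entailed.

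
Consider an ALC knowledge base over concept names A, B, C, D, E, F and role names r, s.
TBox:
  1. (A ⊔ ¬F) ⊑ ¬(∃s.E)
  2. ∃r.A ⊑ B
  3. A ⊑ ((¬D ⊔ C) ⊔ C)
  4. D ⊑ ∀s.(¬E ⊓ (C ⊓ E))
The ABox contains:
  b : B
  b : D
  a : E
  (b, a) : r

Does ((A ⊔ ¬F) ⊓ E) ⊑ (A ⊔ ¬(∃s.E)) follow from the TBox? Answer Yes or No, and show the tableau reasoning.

Yes

1. ((A ⊔ ¬F) ⊓ E) ⊑ (A ⊔ ¬(∃s.E))  ⇔  (((A ⊔ ¬F) ⊓ E) ⊓ (¬A ⊓ ∃s.E)) unsat w.r.t. T
   all branches close; clash {E, ¬E} at an ∃-successor
2. Hence ((A ⊔ ¬F) ⊓ E) ⊑ (A ⊔ ¬(∃s.E)): entailed.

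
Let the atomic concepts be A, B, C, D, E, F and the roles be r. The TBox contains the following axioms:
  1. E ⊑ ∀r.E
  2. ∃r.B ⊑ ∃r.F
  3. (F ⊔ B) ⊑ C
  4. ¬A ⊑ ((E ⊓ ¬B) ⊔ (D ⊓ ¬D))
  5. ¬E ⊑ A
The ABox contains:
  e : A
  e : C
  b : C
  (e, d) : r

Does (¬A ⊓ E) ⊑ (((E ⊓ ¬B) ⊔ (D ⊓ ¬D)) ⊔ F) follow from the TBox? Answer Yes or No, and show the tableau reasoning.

1. (¬A ⊓ E) ⊑ (((E ⊓ ¬B) ⊔ (D ⊓ ¬D)) ⊔ F)  ⇔  ((¬A ⊓ E) ⊓ (((¬E ⊔ B) ⊓ (¬D ⊔ D)) ⊓ ¬F)) unsat w.r.t. T
   all branches close; clash {D, ¬D} at x₀
2. Hence (¬A ⊓ E) ⊑ (((E ⊓ ¬B) ⊔ (D ⊓ ¬D)) ⊔ F): entailed.

Yes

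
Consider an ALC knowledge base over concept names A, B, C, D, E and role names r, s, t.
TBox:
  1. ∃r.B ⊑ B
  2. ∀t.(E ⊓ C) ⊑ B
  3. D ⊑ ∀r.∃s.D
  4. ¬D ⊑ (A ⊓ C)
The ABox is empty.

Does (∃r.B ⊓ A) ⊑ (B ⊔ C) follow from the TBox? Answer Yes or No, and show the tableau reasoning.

1. (∃r.B ⊓ A) ⊑ (B ⊔ C)  ⇔  ((∃r.B ⊓ A) ⊓ (¬B ⊓ ¬C)) unsat w.r.t. T
   all branches close; clash {C, ¬C} at x₀
2. Hence (∃r.B ⊓ A) ⊑ (B ⊔ C): entailed.

Yes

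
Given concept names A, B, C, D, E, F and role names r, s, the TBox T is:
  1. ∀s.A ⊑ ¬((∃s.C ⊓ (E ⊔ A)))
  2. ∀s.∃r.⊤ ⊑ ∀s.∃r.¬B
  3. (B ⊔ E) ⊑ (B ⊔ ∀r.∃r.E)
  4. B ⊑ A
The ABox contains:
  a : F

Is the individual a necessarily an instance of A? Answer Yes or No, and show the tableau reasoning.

1. a : A?  L(a) = {F} ∪ {¬A}
   open: L(a) ⊇ {F, ¬A, ¬B, ¬E, ∃s.¬A, …} (+ ∃-successors) — a ∉ A possible
2. Hence a : A: not entailed.

No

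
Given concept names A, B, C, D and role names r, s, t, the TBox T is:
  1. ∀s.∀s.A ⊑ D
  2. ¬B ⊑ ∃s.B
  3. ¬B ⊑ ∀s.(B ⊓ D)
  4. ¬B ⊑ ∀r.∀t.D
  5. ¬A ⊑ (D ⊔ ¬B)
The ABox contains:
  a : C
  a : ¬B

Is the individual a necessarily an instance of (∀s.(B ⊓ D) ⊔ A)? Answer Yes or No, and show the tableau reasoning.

Yes

1. a : (∀s.(B ⊓ D) ⊔ A)?  L(a) = {C, ¬B} ∪ {(∃s.(¬B ⊔ ¬D) ⊓ ¬A)}
   clash {D, ¬D} at an ∃-successor — a ∈ (∀s.(B ⊓ D) ⊔ A)
2. Hence a : (∀s.(B ⊓ D) ⊔ A): entailed.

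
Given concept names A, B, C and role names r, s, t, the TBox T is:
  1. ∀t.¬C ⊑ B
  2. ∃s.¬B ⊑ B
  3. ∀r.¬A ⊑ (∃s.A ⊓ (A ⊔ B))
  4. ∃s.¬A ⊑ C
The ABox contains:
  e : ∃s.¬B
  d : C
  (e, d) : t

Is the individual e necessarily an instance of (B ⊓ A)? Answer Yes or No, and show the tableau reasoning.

No

1. e : (B ⊓ A)?  L(e) = {∃s.¬B} ∪ {(¬B ⊔ ¬A)}
   apply at e: ∃s.¬B⊑B
   open: L(e) ⊇ {B, ¬A, ∀s.A, ∃r.A, ∃s.¬B} (+ ∃-successors) — e ∉ (B ⊓ A) possible
2. Hence e : (B ⊓ A): not entailed.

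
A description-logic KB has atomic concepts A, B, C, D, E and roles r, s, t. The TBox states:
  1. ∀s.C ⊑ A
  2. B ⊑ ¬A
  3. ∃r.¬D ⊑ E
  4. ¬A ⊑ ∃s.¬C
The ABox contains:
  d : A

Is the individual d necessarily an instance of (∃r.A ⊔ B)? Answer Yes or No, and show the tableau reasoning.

No

1. d : (∃r.A ⊔ B)?  L(d) = {A} ∪ {(∀r.¬A ⊓ ¬B)}
   open: L(d) ⊇ {A, ¬B, ∀r.D, ∀r.¬A} — d ∉ (∃r.A ⊔ B) possible
2. Hence d : (∃r.A ⊔ B): not entailed.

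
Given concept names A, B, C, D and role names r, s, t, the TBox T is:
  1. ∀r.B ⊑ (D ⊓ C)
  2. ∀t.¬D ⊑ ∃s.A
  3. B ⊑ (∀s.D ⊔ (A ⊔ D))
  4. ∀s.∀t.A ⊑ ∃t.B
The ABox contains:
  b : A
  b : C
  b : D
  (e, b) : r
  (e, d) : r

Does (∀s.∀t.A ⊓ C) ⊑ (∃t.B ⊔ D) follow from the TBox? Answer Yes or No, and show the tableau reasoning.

1. (∀s.∀t.A ⊓ C) ⊑ (∃t.B ⊔ D)  ⇔  ((∀s.∀t.A ⊓ C) ⊓ (∀t.¬B ⊓ ¬D)) unsat w.r.t. T
   all branches close; clash {D, ¬D} at x₀
2. Hence (∀s.∀t.A ⊓ C) ⊑ (∃t.B ⊔ D): entailed.

Yes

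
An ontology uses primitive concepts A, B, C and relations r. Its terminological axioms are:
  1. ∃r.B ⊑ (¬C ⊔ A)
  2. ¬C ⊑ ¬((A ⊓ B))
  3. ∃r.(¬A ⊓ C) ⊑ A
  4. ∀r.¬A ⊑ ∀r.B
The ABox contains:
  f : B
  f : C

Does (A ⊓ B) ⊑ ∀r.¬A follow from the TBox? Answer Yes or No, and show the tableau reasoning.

1. (A ⊓ B) ⊑ ∀r.¬A  ⇔  ((A ⊓ B) ⊓ ∃r.A) unsat w.r.t. T
   open: L(x₀) ⊇ {A, B, C, ∀r.¬B, ∃r.A} (+ ∃-successors)
2. Hence (A ⊓ B) ⊑ ∀r.¬A: not entailed.

No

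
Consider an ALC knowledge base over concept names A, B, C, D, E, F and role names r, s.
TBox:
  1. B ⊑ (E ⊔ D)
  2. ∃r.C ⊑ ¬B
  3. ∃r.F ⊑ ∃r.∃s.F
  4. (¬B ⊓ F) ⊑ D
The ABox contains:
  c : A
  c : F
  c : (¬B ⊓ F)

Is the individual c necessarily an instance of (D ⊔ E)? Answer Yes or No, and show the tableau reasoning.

Yes

1. c : (D ⊔ E)?  L(c) = {A, F, (¬B ⊓ F)} ∪ {(¬D ⊓ ¬E)}
   clash {D, ¬D} at c — c ∈ (D ⊔ E)
2. Hence c : (D ⊔ E): entailed.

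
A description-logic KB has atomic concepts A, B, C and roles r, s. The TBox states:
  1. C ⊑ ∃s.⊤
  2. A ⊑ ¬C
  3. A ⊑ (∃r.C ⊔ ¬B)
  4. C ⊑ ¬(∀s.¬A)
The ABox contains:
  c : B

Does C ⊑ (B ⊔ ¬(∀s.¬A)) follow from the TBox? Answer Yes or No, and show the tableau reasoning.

Yes

1. C ⊑ (B ⊔ ¬(∀s.¬A))  ⇔  (C ⊓ (¬B ⊓ ∀s.¬A)) unsat w.r.t. T
   all branches close; clash {C, ¬C} at x₀
2. Hence C ⊑ (B ⊔ ¬(∀s.¬A)): entailed.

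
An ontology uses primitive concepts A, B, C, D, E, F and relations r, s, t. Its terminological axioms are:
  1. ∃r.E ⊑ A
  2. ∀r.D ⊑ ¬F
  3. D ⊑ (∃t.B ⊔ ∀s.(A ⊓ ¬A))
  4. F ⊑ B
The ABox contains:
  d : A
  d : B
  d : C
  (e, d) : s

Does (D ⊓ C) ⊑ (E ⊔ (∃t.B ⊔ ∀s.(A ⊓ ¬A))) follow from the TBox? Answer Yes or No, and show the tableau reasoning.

Yes

1. (D ⊓ C) ⊑ (E ⊔ (∃t.B ⊔ ∀s.(A ⊓ ¬A)))  ⇔  ((D ⊓ C) ⊓ (¬E ⊓ (∀t.¬B ⊓ ∃s.(¬A ⊔ A)))) unsat w.r.t. T
   all branches close; clash {A, ¬A} at an ∃-successor
2. Hence (D ⊓ C) ⊑ (E ⊔ (∃t.B ⊔ ∀s.(A ⊓ ¬A))): entailed.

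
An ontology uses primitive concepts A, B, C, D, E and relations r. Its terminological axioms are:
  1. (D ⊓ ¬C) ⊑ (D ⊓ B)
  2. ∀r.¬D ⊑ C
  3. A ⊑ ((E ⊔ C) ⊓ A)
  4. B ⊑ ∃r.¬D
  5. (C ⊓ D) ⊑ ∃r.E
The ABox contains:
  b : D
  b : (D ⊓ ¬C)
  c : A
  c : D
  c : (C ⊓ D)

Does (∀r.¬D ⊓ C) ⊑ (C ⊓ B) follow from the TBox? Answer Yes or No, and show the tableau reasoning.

No

1. (∀r.¬D ⊓ C) ⊑ (C ⊓ B)  ⇔  ((∀r.¬D ⊓ C) ⊓ (¬C ⊔ ¬B)) unsat w.r.t. T
   open: L(x₀) ⊇ {C, ¬A, ¬B, ¬D, ∀r.¬D}
2. Hence (∀r.¬D ⊓ C) ⊑ (C ⊓ B): not entailed.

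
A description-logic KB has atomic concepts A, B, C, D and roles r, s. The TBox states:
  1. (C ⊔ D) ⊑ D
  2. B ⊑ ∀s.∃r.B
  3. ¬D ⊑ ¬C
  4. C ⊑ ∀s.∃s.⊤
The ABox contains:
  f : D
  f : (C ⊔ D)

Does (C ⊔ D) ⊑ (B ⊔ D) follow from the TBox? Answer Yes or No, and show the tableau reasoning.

1. (C ⊔ D) ⊑ (B ⊔ D)  ⇔  ((C ⊔ D) ⊓ (¬B ⊓ ¬D)) unsat w.r.t. T
   all branches close; clash {D, ¬D} at x₀
2. Hence (C ⊔ D) ⊑ (B ⊔ D): entailed.

Yes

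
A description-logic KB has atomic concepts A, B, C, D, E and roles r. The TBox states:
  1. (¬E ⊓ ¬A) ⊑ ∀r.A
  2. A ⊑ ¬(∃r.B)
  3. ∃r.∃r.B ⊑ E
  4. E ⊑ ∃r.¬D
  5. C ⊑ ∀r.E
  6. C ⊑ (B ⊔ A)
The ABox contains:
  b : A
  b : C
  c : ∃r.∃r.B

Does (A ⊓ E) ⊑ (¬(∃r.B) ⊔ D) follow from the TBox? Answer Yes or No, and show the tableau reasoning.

Yes

1. (A ⊓ E) ⊑ (¬(∃r.B) ⊔ D)  ⇔  ((A ⊓ E) ⊓ (∃r.B ⊓ ¬D)) unsat w.r.t. T
   all branches close; clash {B, ¬B} at an ∃-successor
2. Hence (A ⊓ E) ⊑ (¬(∃r.B) ⊔ D): entailed.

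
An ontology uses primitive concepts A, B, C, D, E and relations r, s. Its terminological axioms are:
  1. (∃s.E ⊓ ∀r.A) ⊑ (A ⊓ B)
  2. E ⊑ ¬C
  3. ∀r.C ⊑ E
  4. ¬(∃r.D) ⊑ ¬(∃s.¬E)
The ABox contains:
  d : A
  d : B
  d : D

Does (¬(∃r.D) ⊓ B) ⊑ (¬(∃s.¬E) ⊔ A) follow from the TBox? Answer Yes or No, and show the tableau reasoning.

1. (¬(∃r.D) ⊓ B) ⊑ (¬(∃s.¬E) ⊔ A)  ⇔  ((∀r.¬D ⊓ B) ⊓ (∃s.¬E ⊓ ¬A)) unsat w.r.t. T
   all branches close; clash {A, ¬A} at x₀
2. Hence (¬(∃r.D) ⊓ B) ⊑ (¬(∃s.¬E) ⊔ A): entailed.

Yes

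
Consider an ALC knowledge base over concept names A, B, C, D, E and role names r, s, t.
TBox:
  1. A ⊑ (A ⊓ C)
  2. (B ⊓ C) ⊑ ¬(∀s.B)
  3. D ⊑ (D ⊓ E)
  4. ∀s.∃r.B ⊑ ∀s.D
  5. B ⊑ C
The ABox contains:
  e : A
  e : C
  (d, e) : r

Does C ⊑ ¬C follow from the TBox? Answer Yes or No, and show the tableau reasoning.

No

1. C ⊑ ¬C  ⇔  (C ⊓ C) unsat w.r.t. T
   open: L(x₀) ⊇ {C, ¬A, ¬B, ¬D, ∃s.∀r.¬B} (+ ∃-successors)
2. Hence C ⊑ ¬C: not entailed.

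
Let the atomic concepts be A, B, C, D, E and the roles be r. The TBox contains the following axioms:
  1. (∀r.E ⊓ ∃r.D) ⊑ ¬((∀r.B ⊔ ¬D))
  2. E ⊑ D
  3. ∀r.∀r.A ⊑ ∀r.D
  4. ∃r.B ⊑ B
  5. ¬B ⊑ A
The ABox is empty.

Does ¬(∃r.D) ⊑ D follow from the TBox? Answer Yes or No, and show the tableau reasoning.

1. ¬(∃r.D) ⊑ D  ⇔  (∀r.¬D ⊓ ¬D) unsat w.r.t. T
   open: L(x₀) ⊇ {B, ¬D, ¬E, ∀r.¬D, ∃r.∃r.¬A} (+ ∃-successors)
2. Hence ¬(∃r.D) ⊑ D: not entailed.

No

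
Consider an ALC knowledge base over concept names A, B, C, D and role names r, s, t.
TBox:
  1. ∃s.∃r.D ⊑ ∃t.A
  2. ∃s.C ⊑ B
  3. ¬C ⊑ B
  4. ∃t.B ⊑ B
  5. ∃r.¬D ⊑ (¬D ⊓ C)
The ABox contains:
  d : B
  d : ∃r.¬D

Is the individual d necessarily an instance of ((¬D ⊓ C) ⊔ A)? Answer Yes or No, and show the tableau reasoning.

Yes

1. d : ((¬D ⊓ C) ⊔ A)?  L(d) = {B, ∃r.¬D} ∪ {((D ⊔ ¬C) ⊓ ¬A)}
   clash {C, ¬C} at d — d ∈ ((¬D ⊓ C) ⊔ A)
2. Hence d : ((¬D ⊓ C) ⊔ A): entailed.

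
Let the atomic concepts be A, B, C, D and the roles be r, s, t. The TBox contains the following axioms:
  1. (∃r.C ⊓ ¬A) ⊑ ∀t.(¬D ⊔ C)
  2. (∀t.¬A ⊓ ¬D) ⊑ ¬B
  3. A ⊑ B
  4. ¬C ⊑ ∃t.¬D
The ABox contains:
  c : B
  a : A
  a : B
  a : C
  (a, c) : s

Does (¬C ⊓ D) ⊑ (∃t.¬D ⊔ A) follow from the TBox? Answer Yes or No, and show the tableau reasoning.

Yes

1. (¬C ⊓ D) ⊑ (∃t.¬D ⊔ A)  ⇔  ((¬C ⊓ D) ⊓ (∀t.D ⊓ ¬A)) unsat w.r.t. T
   all branches close; clash {D, ¬D} at an ∃-successor
2. Hence (¬C ⊓ D) ⊑ (∃t.¬D ⊔ A): entailed.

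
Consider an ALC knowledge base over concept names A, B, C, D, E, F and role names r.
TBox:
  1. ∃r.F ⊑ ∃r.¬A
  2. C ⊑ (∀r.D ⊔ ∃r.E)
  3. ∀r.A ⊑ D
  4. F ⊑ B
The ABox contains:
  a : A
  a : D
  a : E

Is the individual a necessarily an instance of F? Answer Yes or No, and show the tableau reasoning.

1. a : F?  L(a) = {A, D, E} ∪ {¬F}
   open: L(a) ⊇ {A, D, E, ¬C, ¬F, …} — a ∉ F possible
2. Hence a : F: not entailed.

No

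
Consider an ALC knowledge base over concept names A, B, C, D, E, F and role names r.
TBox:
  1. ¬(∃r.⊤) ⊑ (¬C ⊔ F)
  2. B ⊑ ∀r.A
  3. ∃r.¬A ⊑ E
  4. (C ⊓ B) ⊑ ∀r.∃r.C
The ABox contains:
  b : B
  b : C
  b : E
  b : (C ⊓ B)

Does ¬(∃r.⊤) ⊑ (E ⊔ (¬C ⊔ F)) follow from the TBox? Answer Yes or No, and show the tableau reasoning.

1. ¬(∃r.⊤) ⊑ (E ⊔ (¬C ⊔ F))  ⇔  (∀r.⊥ ⊓ (¬E ⊓ (C ⊓ ¬F))) unsat w.r.t. T
   all branches close; clash {F, ¬F} at x₀
2. Hence ¬(∃r.⊤) ⊑ (E ⊔ (¬C ⊔ F)): entailed.

Yes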